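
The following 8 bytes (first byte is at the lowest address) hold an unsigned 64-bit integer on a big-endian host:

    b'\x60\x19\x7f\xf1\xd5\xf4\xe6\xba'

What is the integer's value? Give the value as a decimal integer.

Big-endian: lowest address holds the most-significant byte.
The bytes are already most-significant first: 0x60197FF1D5F4E6BA.
0x60197FF1D5F4E6BA = 6924706578712291002.

6924706578712291002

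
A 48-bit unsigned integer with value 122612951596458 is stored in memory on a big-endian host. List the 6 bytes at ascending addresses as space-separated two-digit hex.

122612951596458 in hexadecimal, padded to 48 bits, is 0x6F840D6CBDAA.
Split into bytes (most-significant first): 6F 84 0D 6C BD AA.
In big-endian order the high byte comes first in memory.
So the memory order matches the most-significant-first order: 6F 84 0D 6C BD AA.

6F 84 0D 6C BD AA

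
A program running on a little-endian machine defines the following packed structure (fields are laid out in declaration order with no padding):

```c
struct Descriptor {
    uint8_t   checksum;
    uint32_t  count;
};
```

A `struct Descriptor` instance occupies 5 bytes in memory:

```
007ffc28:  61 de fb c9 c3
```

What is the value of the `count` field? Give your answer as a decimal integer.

3284794334

`count` follows `checksum` (1 byte), so it starts at byte offset 1 and occupies 4 bytes.
Bytes at offsets 1..4: DE FB C9 C3.
In little-endian order the low byte comes first in memory.
Reassemble most-significant byte first: C3 C9 FB DE → 0xC3C9FBDE.
0xC3C9FBDE = 3284794334.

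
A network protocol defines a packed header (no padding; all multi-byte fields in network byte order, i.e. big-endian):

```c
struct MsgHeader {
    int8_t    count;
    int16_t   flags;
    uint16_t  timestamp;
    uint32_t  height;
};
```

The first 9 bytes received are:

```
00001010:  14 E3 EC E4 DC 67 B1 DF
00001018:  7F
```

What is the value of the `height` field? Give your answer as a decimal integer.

`height` follows `count` (1 B), `flags` (2 B), `timestamp` (2 B), so it starts at offset 1 + 2 + 2 = 5 and occupies 4 bytes.
Bytes at offsets 5..8: 67 B1 DF 7F.
Big-endian: lowest address holds the most-significant byte.
The bytes are already most-significant first: 0x67B1DF7F.
0x67B1DF7F = 1739710335.

1739710335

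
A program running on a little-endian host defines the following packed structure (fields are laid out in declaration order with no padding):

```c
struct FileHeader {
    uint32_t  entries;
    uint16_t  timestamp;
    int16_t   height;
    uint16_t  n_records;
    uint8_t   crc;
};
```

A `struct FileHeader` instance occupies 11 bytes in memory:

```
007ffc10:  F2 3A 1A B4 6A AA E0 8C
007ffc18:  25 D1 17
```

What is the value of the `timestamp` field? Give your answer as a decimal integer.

43626

`timestamp` follows `entries` (4 bytes), so it starts at byte offset 4 and occupies 2 bytes.
Bytes at offsets 4..5: 6A AA.
Little-endian: lowest address holds the least-significant byte.
Reassemble most-significant byte first: AA 6A → 0xAA6A.
0xAA6A = 43626.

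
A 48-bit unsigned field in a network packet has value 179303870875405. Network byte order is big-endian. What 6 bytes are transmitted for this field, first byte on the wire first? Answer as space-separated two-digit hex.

179303870875405 in hexadecimal, padded to 48 bits, is 0xA3136F87C70D.
Split into bytes (most-significant first): A3 13 6F 87 C7 0D.
Big-endian stores the most-significant byte at the lowest address.
So the memory order matches the most-significant-first order: A3 13 6F 87 C7 0D.

A3 13 6F 87 C7 0D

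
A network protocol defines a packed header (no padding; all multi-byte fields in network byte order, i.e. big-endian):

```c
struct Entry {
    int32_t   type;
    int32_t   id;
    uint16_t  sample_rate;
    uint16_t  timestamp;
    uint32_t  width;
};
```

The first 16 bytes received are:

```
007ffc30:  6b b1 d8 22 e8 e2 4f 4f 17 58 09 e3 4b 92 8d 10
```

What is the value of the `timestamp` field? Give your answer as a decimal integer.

`timestamp` follows `type` (4 B), `id` (4 B), `sample_rate` (2 B), so it starts at offset 4 + 4 + 2 = 10 and occupies 2 bytes.
Bytes at offsets 10..11: 09 E3.
Big-endian: lowest address holds the most-significant byte.
The bytes are already most-significant first: 0x09E3.
0x09E3 = 2531.

2531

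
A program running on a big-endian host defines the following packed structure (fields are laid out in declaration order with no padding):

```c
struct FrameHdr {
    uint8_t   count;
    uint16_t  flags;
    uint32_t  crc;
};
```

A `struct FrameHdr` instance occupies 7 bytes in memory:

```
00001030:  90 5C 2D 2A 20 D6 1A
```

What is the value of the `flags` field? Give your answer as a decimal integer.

23597

`flags` follows `count` (1 byte), so it starts at byte offset 1 and occupies 2 bytes.
Bytes at offsets 1..2: 5C 2D.
Big-endian: lowest address holds the most-significant byte.
The bytes are already most-significant first: 0x5C2D.
0x5C2D = 23597.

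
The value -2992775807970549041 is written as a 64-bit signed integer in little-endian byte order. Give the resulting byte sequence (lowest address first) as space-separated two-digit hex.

Two's complement of -2992775807970549041 in 64 bits: 2992775807970549041 = 0x298879BDAE779D31; invert → 0xD6778642518862CE; add 1 → 0xD6778642518862CF.
Split into bytes (most-significant first): D6 77 86 42 51 88 62 CF.
Little-endian: lowest address holds the least-significant byte.
So at ascending addresses the bytes are CF 62 88 51 42 86 77 D6.

CF 62 88 51 42 86 77 D6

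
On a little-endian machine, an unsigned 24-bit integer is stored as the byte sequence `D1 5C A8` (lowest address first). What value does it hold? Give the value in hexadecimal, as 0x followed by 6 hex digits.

0xA85CD1

Little-endian stores the least-significant byte at the lowest address.
Reassemble most-significant byte first: A8 5C D1 → 0xA85CD1.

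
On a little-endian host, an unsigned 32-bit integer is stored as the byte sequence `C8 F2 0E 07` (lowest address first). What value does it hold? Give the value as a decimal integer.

Little-endian: lowest address holds the least-significant byte.
Reassemble most-significant byte first: 07 0E F2 C8 → 0x070EF2C8.
0x070EF2C8 = 118420168.

118420168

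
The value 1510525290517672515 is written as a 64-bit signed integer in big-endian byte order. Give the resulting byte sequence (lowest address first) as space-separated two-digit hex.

1510525290517672515 in hexadecimal, padded to 64 bits, is 0x14F676BFA58CB243.
Split into bytes (most-significant first): 14 F6 76 BF A5 8C B2 43.
Big-endian stores the most-significant byte at the lowest address.
So the memory order matches the most-significant-first order: 14 F6 76 BF A5 8C B2 43.

14 F6 76 BF A5 8C B2 43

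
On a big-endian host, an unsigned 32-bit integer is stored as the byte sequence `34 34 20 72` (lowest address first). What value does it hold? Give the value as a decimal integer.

Big-endian stores the most-significant byte at the lowest address.
The bytes are already most-significant first: 0x34342072.
0x34342072 = 875831410.

875831410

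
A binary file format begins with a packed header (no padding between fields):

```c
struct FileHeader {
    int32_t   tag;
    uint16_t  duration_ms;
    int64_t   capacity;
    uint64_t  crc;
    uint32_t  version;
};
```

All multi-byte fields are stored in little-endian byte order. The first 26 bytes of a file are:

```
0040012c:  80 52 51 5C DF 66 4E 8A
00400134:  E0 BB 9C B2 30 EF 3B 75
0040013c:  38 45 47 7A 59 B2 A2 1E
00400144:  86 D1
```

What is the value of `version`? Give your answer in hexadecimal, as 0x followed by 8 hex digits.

0xD1861EA2

`version` follows `tag` (4 B), `duration_ms` (2 B), `capacity` (8 B), `crc` (8 B), so it starts at offset 4 + 2 + 8 + 8 = 22 and occupies 4 bytes.
Bytes at offsets 22..25: A2 1E 86 D1.
Little-endian: lowest address holds the least-significant byte.
Reassemble most-significant byte first: D1 86 1E A2 → 0xD1861EA2.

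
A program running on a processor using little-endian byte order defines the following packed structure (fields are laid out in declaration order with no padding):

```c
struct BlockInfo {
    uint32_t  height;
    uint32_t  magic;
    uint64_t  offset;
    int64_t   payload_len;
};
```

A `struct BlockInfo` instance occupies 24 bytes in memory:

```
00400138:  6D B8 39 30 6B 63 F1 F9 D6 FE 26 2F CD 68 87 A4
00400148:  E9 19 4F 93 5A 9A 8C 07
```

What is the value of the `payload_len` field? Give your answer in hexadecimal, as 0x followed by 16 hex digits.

`payload_len` follows `height` (4 B), `magic` (4 B), `offset` (8 B), so it starts at offset 4 + 4 + 8 = 16 and occupies 8 bytes.
Bytes at offsets 16..23: E9 19 4F 93 5A 9A 8C 07.
Little-endian: lowest address holds the least-significant byte.
Reassemble most-significant byte first: 07 8C 9A 5A 93 4F 19 E9 → 0x078C9A5A934F19E9.

0x078C9A5A934F19E9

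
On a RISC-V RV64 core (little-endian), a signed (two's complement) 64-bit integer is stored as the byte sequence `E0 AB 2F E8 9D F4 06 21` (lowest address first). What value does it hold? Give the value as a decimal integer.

2379858412154366944

In little-endian order the low byte comes first in memory.
Reassemble most-significant byte first: 21 06 F4 9D E8 2F AB E0 → 0x2106F49DE82FABE0.
0x2106F49DE82FABE0 = 2379858412154366944.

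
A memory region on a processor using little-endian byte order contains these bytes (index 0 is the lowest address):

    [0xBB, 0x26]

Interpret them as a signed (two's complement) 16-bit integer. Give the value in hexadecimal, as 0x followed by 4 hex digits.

0x26BB

Little-endian: lowest address holds the least-significant byte.
Reassemble most-significant byte first: 26 BB → 0x26BB.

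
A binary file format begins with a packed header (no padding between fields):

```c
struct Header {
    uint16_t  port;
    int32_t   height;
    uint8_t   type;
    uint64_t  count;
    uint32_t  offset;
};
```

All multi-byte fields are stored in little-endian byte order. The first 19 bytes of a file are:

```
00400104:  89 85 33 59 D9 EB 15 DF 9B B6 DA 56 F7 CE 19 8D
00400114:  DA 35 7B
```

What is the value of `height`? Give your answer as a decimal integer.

-338077389

`height` follows `port` (2 bytes), so it starts at byte offset 2 and occupies 4 bytes.
Bytes at offsets 2..5: 33 59 D9 EB.
Little-endian stores the least-significant byte at the lowest address.
Reassemble most-significant byte first: EB D9 59 33 → 0xEBD95933.
Top bit is set, so as a signed 32-bit value this is 0xEBD95933 − 2^32 = -338077389.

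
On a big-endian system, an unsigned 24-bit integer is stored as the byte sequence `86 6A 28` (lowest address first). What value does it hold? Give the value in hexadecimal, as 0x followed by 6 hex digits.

Big-endian stores the most-significant byte at the lowest address.
The bytes are already most-significant first: 0x866A28.

0x866A28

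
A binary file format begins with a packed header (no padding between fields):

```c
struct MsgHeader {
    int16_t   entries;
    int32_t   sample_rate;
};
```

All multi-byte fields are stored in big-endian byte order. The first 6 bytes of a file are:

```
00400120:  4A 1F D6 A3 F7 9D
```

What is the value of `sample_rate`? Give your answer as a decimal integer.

`sample_rate` follows `entries` (2 bytes), so it starts at byte offset 2 and occupies 4 bytes.
Bytes at offsets 2..5: D6 A3 F7 9D.
Big-endian: lowest address holds the most-significant byte.
The bytes are already most-significant first: 0xD6A3F79D.
Top bit is set, so as a signed 32-bit value this is 0xD6A3F79D − 2^32 = -693897315.

-693897315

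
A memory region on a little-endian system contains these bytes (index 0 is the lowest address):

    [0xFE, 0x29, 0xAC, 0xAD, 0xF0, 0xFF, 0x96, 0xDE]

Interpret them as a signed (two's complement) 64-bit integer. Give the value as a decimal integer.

-2407455541611976194

In little-endian order the low byte comes first in memory.
Reassemble most-significant byte first: DE 96 FF F0 AD AC 29 FE → 0xDE96FFF0ADAC29FE.
Top bit is set, so as a signed 64-bit value this is 0xDE96FFF0ADAC29FE − 2^64 = -2407455541611976194.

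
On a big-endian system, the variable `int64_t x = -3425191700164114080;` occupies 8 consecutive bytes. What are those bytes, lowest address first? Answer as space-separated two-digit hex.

Two's complement of -3425191700164114080 in 64 bits: 3425191700164114080 = 0x2F88B9B42FE5F6A0; invert → 0xD077464BD01A095F; add 1 → 0xD077464BD01A0960.
Split into bytes (most-significant first): D0 77 46 4B D0 1A 09 60.
Big-endian stores the most-significant byte at the lowest address.
So the memory order matches the most-significant-first order: D0 77 46 4B D0 1A 09 60.

D0 77 46 4B D0 1A 09 60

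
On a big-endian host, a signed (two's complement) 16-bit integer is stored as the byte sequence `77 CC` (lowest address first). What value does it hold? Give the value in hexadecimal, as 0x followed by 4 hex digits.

0x77CC

Big-endian stores the most-significant byte at the lowest address.
The bytes are already most-significant first: 0x77CC.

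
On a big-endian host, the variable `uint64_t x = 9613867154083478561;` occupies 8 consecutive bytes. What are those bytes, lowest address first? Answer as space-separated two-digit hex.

9613867154083478561 in hexadecimal, padded to 64 bits, is 0x856B513D7CF0FC21.
Split into bytes (most-significant first): 85 6B 51 3D 7C F0 FC 21.
In big-endian order the high byte comes first in memory.
So the memory order matches the most-significant-first order: 85 6B 51 3D 7C F0 FC 21.

85 6B 51 3D 7C F0 FC 21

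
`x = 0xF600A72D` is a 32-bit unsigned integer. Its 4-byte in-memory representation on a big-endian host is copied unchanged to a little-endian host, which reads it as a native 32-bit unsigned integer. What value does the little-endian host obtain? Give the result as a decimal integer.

765919478

Stored big-endian, the bytes at ascending addresses are F6 00 A7 2D.
Read back as little-endian, the first byte is least significant, giving 0x2DA700F6.
0x2DA700F6 = 765919478.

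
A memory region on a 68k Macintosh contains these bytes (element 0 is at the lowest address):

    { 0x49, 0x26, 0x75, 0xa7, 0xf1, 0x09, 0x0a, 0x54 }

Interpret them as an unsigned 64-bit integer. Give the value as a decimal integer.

5271029778047634004

In big-endian order the high byte comes first in memory.
The bytes are already most-significant first: 0x492675A7F1090A54.
0x492675A7F1090A54 = 5271029778047634004.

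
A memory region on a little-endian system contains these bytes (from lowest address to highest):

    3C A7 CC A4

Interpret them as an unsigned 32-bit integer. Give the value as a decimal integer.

Little-endian: lowest address holds the least-significant byte.
Reassemble most-significant byte first: A4 CC A7 3C → 0xA4CCA73C.
0xA4CCA73C = 2764875580.

2764875580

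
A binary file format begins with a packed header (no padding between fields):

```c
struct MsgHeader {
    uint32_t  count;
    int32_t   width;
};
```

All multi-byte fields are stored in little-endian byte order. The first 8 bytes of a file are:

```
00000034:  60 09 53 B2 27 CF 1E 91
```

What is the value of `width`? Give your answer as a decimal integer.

`width` follows `count` (4 bytes), so it starts at byte offset 4 and occupies 4 bytes.
Bytes at offsets 4..7: 27 CF 1E 91.
Little-endian stores the least-significant byte at the lowest address.
Reassemble most-significant byte first: 91 1E CF 27 → 0x911ECF27.
Top bit is set, so as a signed 32-bit value this is 0x911ECF27 − 2^32 = -1860251865.

-1860251865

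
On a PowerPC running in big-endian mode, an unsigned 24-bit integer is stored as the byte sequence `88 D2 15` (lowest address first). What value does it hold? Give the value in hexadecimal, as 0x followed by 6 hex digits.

0x88D215

In big-endian order the high byte comes first in memory.
The bytes are already most-significant first: 0x88D215.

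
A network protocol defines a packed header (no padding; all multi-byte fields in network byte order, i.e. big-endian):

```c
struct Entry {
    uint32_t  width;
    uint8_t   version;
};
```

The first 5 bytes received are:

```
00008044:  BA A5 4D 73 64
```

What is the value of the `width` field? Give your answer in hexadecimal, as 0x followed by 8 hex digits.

0xBAA54D73

`width` is the first field, at byte offset 0, occupying 4 bytes.
Bytes at offsets 0..3: BA A5 4D 73.
In big-endian order the high byte comes first in memory.
The bytes are already most-significant first: 0xBAA54D73.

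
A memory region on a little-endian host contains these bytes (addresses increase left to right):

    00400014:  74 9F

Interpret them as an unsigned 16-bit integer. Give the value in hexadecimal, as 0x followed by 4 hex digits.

0x9F74

Little-endian stores the least-significant byte at the lowest address.
Reassemble most-significant byte first: 9F 74 → 0x9F74.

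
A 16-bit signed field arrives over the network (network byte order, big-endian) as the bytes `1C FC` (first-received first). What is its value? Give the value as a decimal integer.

7420

Big-endian stores the most-significant byte at the lowest address.
The bytes are already most-significant first: 0x1CFC.
0x1CFC = 7420.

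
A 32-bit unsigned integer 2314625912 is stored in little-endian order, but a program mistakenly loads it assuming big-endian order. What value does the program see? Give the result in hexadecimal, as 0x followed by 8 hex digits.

2314625912 in 32-bit hexadecimal is 0x89F66378.
Stored little-endian, the bytes at ascending addresses are 78 63 F6 89.
Read back as big-endian, the last byte is least significant, giving 0x7863F689.

0x7863F689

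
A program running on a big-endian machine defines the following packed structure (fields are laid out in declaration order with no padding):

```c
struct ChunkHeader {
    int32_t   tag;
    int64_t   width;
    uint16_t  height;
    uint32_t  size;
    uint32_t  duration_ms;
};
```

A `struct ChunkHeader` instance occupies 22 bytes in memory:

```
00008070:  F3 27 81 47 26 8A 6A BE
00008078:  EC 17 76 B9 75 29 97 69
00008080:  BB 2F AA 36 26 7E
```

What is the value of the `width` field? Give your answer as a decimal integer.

`width` follows `tag` (4 bytes), so it starts at byte offset 4 and occupies 8 bytes.
Bytes at offsets 4..11: 26 8A 6A BE EC 17 76 B9.
In big-endian order the high byte comes first in memory.
The bytes are already most-significant first: 0x268A6ABEEC1776B9.
0x268A6ABEEC1776B9 = 2777149488464623289.

2777149488464623289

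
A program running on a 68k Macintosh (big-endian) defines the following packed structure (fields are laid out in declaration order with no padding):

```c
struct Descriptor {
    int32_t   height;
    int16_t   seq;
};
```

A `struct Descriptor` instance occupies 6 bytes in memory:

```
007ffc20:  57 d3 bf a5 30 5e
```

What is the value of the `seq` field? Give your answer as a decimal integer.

`seq` follows `height` (4 bytes), so it starts at byte offset 4 and occupies 2 bytes.
Bytes at offsets 4..5: 30 5E.
In big-endian order the high byte comes first in memory.
The bytes are already most-significant first: 0x305E.
0x305E = 12382.

12382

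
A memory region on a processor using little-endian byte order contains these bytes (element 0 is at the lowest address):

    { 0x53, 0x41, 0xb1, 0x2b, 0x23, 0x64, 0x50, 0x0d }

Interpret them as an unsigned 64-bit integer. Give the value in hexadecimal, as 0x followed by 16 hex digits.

Little-endian stores the least-significant byte at the lowest address.
Reassemble most-significant byte first: 0D 50 64 23 2B B1 41 53 → 0x0D5064232BB14153.

0x0D5064232BB14153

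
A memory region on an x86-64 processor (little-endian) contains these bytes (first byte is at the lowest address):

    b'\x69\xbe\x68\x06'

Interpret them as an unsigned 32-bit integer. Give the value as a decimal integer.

Little-endian stores the least-significant byte at the lowest address.
Reassemble most-significant byte first: 06 68 BE 69 → 0x0668BE69.
0x0668BE69 = 107527785.

107527785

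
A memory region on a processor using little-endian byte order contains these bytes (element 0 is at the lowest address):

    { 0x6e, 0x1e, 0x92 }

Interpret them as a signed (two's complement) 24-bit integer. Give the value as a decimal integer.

-7201170

Little-endian stores the least-significant byte at the lowest address.
Reassemble most-significant byte first: 92 1E 6E → 0x921E6E.
Top bit is set, so as a signed 24-bit value this is 0x921E6E − 2^24 = -7201170.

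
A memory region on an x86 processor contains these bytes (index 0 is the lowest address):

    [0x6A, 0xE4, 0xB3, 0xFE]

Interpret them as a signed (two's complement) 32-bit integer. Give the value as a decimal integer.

-21765014

In little-endian order the low byte comes first in memory.
Reassemble most-significant byte first: FE B3 E4 6A → 0xFEB3E46A.
Top bit is set, so as a signed 32-bit value this is 0xFEB3E46A − 2^32 = -21765014.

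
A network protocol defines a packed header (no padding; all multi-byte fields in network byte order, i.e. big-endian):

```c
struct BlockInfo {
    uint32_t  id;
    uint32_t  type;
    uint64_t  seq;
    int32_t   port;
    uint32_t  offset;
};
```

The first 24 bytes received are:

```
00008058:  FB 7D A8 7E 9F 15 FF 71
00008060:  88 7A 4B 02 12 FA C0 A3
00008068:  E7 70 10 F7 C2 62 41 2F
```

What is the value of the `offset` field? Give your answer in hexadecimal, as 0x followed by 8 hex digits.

0xC262412F

`offset` follows `id` (4 B), `type` (4 B), `seq` (8 B), `port` (4 B), so it starts at offset 4 + 4 + 8 + 4 = 20 and occupies 4 bytes.
Bytes at offsets 20..23: C2 62 41 2F.
In big-endian order the high byte comes first in memory.
The bytes are already most-significant first: 0xC262412F.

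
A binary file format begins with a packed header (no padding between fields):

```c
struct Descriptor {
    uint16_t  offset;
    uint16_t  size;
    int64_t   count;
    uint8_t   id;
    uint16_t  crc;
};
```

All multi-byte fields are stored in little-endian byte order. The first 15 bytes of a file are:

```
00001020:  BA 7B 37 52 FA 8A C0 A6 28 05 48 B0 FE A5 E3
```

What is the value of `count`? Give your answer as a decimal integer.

-5744335652556600582

`count` follows `offset` (2 B), `size` (2 B), so it starts at offset 2 + 2 = 4 and occupies 8 bytes.
Bytes at offsets 4..11: FA 8A C0 A6 28 05 48 B0.
Little-endian stores the least-significant byte at the lowest address.
Reassemble most-significant byte first: B0 48 05 28 A6 C0 8A FA → 0xB0480528A6C08AFA.
Top bit is set, so as a signed 64-bit value this is 0xB0480528A6C08AFA − 2^64 = -5744335652556600582.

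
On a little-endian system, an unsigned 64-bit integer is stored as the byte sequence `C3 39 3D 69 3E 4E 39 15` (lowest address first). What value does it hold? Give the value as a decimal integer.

Little-endian: lowest address holds the least-significant byte.
Reassemble most-significant byte first: 15 39 4E 3E 69 3D 39 C3 → 0x15394E3E693D39C3.
0x15394E3E693D39C3 = 1529339578429553091.

1529339578429553091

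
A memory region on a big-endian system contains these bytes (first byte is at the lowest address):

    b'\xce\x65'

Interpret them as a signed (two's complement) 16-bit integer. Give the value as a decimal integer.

Big-endian: lowest address holds the most-significant byte.
The bytes are already most-significant first: 0xCE65.
Top bit is set, so as a signed 16-bit value this is 0xCE65 − 2^16 = -12699.

-12699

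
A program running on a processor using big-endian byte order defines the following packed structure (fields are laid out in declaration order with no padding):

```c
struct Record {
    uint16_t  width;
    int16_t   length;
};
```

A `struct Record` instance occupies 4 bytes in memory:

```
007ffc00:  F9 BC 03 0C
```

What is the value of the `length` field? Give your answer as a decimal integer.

`length` follows `width` (2 bytes), so it starts at byte offset 2 and occupies 2 bytes.
Bytes at offsets 2..3: 03 0C.
In big-endian order the high byte comes first in memory.
The bytes are already most-significant first: 0x030C.
0x030C = 780.

780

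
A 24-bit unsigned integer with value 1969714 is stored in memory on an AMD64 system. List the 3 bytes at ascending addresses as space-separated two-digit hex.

1969714 in hexadecimal, padded to 24 bits, is 0x1E0E32.
Split into bytes (most-significant first): 1E 0E 32.
Little-endian stores the least-significant byte at the lowest address.
So at ascending addresses the bytes are 32 0E 1E.

32 0E 1E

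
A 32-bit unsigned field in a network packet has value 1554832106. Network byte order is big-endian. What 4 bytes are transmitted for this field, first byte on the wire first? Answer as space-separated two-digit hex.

5C AC DA EA

1554832106 in hexadecimal, padded to 32 bits, is 0x5CACDAEA.
Split into bytes (most-significant first): 5C AC DA EA.
In big-endian order the high byte comes first in memory.
So the memory order matches the most-significant-first order: 5C AC DA EA.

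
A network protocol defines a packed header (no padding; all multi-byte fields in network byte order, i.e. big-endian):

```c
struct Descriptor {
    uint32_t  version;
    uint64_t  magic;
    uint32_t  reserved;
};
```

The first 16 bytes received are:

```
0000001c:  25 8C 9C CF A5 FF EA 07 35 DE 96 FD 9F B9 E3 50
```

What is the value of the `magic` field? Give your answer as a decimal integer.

`magic` follows `version` (4 bytes), so it starts at byte offset 4 and occupies 8 bytes.
Bytes at offsets 4..11: A5 FF EA 07 35 DE 96 FD.
In big-endian order the high byte comes first in memory.
The bytes are already most-significant first: 0xA5FFEA0735DE96FD.
0xA5FFEA0735DE96FD = 11961536452008777469.

11961536452008777469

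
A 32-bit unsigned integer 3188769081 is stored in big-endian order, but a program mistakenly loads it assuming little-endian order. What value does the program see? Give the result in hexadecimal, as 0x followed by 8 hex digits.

3188769081 in 32-bit hexadecimal is 0xBE10C139.
Stored big-endian, the bytes at ascending addresses are BE 10 C1 39.
Read back as little-endian, the first byte is least significant, giving 0x39C110BE.

0x39C110BE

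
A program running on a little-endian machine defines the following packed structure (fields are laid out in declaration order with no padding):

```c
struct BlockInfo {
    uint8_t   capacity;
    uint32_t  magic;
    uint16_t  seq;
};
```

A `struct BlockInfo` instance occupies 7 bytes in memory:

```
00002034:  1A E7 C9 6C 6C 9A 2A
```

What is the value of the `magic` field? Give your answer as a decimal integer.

1819068903

`magic` follows `capacity` (1 byte), so it starts at byte offset 1 and occupies 4 bytes.
Bytes at offsets 1..4: E7 C9 6C 6C.
Little-endian stores the least-significant byte at the lowest address.
Reassemble most-significant byte first: 6C 6C C9 E7 → 0x6C6CC9E7.
0x6C6CC9E7 = 1819068903.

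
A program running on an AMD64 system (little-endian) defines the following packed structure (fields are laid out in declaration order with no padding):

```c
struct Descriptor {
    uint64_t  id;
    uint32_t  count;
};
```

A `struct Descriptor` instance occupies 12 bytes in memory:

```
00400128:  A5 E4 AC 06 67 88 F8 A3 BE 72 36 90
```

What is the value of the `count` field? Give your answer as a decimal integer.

2419487422

`count` follows `id` (8 bytes), so it starts at byte offset 8 and occupies 4 bytes.
Bytes at offsets 8..11: BE 72 36 90.
Little-endian stores the least-significant byte at the lowest address.
Reassemble most-significant byte first: 90 36 72 BE → 0x903672BE.
0x903672BE = 2419487422.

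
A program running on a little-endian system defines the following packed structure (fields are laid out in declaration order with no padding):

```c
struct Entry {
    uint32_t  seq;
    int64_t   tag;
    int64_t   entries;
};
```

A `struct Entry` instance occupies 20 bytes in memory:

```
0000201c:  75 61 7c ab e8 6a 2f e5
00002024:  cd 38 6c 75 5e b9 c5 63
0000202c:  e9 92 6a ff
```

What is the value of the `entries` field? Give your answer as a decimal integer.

`entries` follows `seq` (4 B), `tag` (8 B), so it starts at offset 4 + 8 = 12 and occupies 8 bytes.
Bytes at offsets 12..19: 5E B9 C5 63 E9 92 6A FF.
Little-endian: lowest address holds the least-significant byte.
Reassemble most-significant byte first: FF 6A 92 E9 63 C5 B9 5E → 0xFF6A92E963C5B95E.
Top bit is set, so as a signed 64-bit value this is 0xFF6A92E963C5B95E − 2^64 = -42059715407660706.

-42059715407660706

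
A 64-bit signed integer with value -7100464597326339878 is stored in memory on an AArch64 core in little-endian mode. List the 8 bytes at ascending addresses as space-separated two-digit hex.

DA 60 20 90 11 15 76 9D

Two's complement of -7100464597326339878 in 64 bits: 7100464597326339878 = 0x6289EAEE6FDF9F26; invert → 0x9D761511902060D9; add 1 → 0x9D761511902060DA.
Split into bytes (most-significant first): 9D 76 15 11 90 20 60 DA.
In little-endian order the low byte comes first in memory.
So at ascending addresses the bytes are DA 60 20 90 11 15 76 9D.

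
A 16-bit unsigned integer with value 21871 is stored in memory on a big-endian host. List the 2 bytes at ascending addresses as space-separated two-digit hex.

21871 in hexadecimal, padded to 16 bits, is 0x556F.
Split into bytes (most-significant first): 55 6F.
In big-endian order the high byte comes first in memory.
So the memory order matches the most-significant-first order: 55 6F.

55 6F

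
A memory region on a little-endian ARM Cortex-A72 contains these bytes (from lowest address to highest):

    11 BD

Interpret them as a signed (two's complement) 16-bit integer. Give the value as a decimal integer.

-17135

Little-endian: lowest address holds the least-significant byte.
Reassemble most-significant byte first: BD 11 → 0xBD11.
Top bit is set, so as a signed 16-bit value this is 0xBD11 − 2^16 = -17135.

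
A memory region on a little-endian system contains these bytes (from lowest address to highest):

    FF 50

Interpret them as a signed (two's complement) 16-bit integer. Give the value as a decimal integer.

Little-endian stores the least-significant byte at the lowest address.
Reassemble most-significant byte first: 50 FF → 0x50FF.
0x50FF = 20735.

20735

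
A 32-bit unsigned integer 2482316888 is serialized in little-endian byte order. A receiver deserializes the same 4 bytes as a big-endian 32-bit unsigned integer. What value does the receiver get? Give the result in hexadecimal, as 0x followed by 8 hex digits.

2482316888 in 32-bit hexadecimal is 0x93F52658.
Stored little-endian, the bytes at ascending addresses are 58 26 F5 93.
Read back as big-endian, the last byte is least significant, giving 0x5826F593.

0x5826F593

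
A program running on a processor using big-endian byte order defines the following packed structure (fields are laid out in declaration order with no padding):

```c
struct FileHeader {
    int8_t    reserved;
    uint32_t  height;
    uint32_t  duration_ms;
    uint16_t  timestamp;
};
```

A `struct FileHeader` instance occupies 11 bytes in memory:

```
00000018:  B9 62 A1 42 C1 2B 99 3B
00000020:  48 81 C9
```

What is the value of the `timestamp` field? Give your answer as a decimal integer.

`timestamp` follows `reserved` (1 B), `height` (4 B), `duration_ms` (4 B), so it starts at offset 1 + 4 + 4 = 9 and occupies 2 bytes.
Bytes at offsets 9..10: 81 C9.
In big-endian order the high byte comes first in memory.
The bytes are already most-significant first: 0x81C9.
0x81C9 = 33225.

33225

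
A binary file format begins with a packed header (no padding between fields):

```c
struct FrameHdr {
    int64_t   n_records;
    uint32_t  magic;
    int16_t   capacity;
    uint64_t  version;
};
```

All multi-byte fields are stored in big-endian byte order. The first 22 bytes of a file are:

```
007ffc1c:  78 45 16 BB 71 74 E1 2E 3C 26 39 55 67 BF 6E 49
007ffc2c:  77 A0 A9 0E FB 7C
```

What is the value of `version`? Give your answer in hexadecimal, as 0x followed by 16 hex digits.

0x6E4977A0A90EFB7C

`version` follows `n_records` (8 B), `magic` (4 B), `capacity` (2 B), so it starts at offset 8 + 4 + 2 = 14 and occupies 8 bytes.
Bytes at offsets 14..21: 6E 49 77 A0 A9 0E FB 7C.
Big-endian: lowest address holds the most-significant byte.
The bytes are already most-significant first: 0x6E4977A0A90EFB7C.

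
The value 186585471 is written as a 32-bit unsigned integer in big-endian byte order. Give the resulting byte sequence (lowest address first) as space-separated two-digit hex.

186585471 in hexadecimal, padded to 32 bits, is 0x0B1F117F.
Split into bytes (most-significant first): 0B 1F 11 7F.
Big-endian stores the most-significant byte at the lowest address.
So the memory order matches the most-significant-first order: 0B 1F 11 7F.

0B 1F 11 7F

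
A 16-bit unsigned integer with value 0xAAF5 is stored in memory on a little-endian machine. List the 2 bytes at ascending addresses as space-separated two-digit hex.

F5 AA

Split into bytes (most-significant first): AA F5.
Little-endian: lowest address holds the least-significant byte.
So at ascending addresses the bytes are F5 AA.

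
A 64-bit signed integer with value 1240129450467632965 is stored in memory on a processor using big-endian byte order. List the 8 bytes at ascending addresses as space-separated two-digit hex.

1240129450467632965 in hexadecimal, padded to 64 bits, is 0x1135D32A2A9FA745.
Split into bytes (most-significant first): 11 35 D3 2A 2A 9F A7 45.
In big-endian order the high byte comes first in memory.
So the memory order matches the most-significant-first order: 11 35 D3 2A 2A 9F A7 45.

11 35 D3 2A 2A 9F A7 45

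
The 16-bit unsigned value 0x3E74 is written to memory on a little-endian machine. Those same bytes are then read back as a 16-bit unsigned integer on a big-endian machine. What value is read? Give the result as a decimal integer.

29758

Stored little-endian, the bytes at ascending addresses are 74 3E.
Read back as big-endian, the last byte is least significant, giving 0x743E.
0x743E = 29758.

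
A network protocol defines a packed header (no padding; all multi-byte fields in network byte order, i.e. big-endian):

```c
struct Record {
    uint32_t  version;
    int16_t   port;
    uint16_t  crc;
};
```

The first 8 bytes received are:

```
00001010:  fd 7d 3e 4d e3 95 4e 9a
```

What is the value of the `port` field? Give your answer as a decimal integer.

-7275

`port` follows `version` (4 bytes), so it starts at byte offset 4 and occupies 2 bytes.
Bytes at offsets 4..5: E3 95.
Big-endian: lowest address holds the most-significant byte.
The bytes are already most-significant first: 0xE395.
Top bit is set, so as a signed 16-bit value this is 0xE395 − 2^16 = -7275.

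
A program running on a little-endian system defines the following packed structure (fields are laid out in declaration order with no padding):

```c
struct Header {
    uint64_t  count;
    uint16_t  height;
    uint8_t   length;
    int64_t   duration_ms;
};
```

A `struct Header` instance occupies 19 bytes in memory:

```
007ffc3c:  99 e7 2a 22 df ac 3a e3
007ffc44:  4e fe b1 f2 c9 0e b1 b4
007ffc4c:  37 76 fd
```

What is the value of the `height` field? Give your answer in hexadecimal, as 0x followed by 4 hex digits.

`height` follows `count` (8 bytes), so it starts at byte offset 8 and occupies 2 bytes.
Bytes at offsets 8..9: 4E FE.
Little-endian stores the least-significant byte at the lowest address.
Reassemble most-significant byte first: FE 4E → 0xFE4E.

0xFE4E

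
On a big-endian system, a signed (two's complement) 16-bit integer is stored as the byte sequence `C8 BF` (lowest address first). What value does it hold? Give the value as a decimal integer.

-14145

Big-endian stores the most-significant byte at the lowest address.
The bytes are already most-significant first: 0xC8BF.
Top bit is set, so as a signed 16-bit value this is 0xC8BF − 2^16 = -14145.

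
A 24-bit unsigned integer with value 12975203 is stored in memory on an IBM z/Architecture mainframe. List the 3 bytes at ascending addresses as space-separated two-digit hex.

12975203 in hexadecimal, padded to 24 bits, is 0xC5FC63.
Split into bytes (most-significant first): C5 FC 63.
Big-endian: lowest address holds the most-significant byte.
So the memory order matches the most-significant-first order: C5 FC 63.

C5 FC 63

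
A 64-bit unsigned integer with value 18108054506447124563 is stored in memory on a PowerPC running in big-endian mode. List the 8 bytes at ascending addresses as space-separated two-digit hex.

FB 4C BB A2 0E 31 38 53

18108054506447124563 in hexadecimal, padded to 64 bits, is 0xFB4CBBA20E313853.
Split into bytes (most-significant first): FB 4C BB A2 0E 31 38 53.
In big-endian order the high byte comes first in memory.
So the memory order matches the most-significant-first order: FB 4C BB A2 0E 31 38 53.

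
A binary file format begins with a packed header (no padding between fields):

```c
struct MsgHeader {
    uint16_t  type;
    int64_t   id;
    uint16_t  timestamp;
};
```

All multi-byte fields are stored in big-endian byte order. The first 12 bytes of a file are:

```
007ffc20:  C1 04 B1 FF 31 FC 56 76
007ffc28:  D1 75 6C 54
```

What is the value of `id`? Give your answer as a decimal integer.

`id` follows `type` (2 bytes), so it starts at byte offset 2 and occupies 8 bytes.
Bytes at offsets 2..9: B1 FF 31 FC 56 76 D1 75.
Big-endian: lowest address holds the most-significant byte.
The bytes are already most-significant first: 0xB1FF31FC5676D175.
Top bit is set, so as a signed 64-bit value this is 0xB1FF31FC5676D175 − 2^64 = -5620718850082942603.

-5620718850082942603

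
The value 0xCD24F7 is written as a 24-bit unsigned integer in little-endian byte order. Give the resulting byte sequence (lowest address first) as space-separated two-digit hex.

Split into bytes (most-significant first): CD 24 F7.
Little-endian: lowest address holds the least-significant byte.
So at ascending addresses the bytes are F7 24 CD.

F7 24 CD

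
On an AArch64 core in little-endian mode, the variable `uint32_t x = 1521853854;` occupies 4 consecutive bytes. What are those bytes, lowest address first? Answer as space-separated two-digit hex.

9E A5 B5 5A

1521853854 in hexadecimal, padded to 32 bits, is 0x5AB5A59E.
Split into bytes (most-significant first): 5A B5 A5 9E.
Little-endian: lowest address holds the least-significant byte.
So at ascending addresses the bytes are 9E A5 B5 5A.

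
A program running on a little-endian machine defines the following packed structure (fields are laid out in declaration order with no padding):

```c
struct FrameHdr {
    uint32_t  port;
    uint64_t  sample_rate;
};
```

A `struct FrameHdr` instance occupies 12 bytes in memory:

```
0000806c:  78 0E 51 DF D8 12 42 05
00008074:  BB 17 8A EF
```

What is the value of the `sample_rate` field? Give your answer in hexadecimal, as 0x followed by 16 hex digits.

`sample_rate` follows `port` (4 bytes), so it starts at byte offset 4 and occupies 8 bytes.
Bytes at offsets 4..11: D8 12 42 05 BB 17 8A EF.
Little-endian: lowest address holds the least-significant byte.
Reassemble most-significant byte first: EF 8A 17 BB 05 42 12 D8 → 0xEF8A17BB054212D8.

0xEF8A17BB054212D8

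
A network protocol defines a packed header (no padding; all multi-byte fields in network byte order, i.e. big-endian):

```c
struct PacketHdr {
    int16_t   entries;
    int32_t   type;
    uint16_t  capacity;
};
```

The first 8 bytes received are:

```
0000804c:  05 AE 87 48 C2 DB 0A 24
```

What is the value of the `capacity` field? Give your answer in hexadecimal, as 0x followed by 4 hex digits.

`capacity` follows `entries` (2 B), `type` (4 B), so it starts at offset 2 + 4 = 6 and occupies 2 bytes.
Bytes at offsets 6..7: 0A 24.
Big-endian: lowest address holds the most-significant byte.
The bytes are already most-significant first: 0x0A24.

0x0A24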